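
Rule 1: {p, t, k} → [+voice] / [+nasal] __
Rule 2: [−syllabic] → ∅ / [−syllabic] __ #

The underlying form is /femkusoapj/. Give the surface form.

Rule 1 (post-nasal voicing): /k/ is a voiceless stop immediately after the nasal /m/, so it voices to [g]. /femkusoapj/ → femgusoapj.
Rule 2 (final cluster simplification): /j/ is the second consonant of a word-final cluster /pj/, so it deletes. /femgusoapj/ → femgusoap.

femgusoap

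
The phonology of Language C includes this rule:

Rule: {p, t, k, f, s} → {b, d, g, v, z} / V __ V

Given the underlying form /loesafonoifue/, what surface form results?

/s/ is a voiceless obstruent between vowels /e/ and /a/, so it voices to [z].
/f/ is a voiceless obstruent between vowels /a/ and /o/, so it voices to [v].
/f/ is a voiceless obstruent between vowels /i/ and /u/, so it voices to [v].
Surface form: [loezavonoivue].

loezavonoivue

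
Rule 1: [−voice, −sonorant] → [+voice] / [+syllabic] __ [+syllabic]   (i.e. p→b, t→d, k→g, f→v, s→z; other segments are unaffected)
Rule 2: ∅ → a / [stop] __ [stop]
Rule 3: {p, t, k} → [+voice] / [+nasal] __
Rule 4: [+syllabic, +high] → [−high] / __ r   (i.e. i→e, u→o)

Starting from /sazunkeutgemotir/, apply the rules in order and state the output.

Rule 1 (intervocalic voicing): /t/ is a voiceless obstruent between vowels /o/ and /i/, so it voices to [d]. /sazunkeutgemotir/ → sazunkeutgemodir.
Rule 2 (stop-cluster a-epenthesis): /t/ and /g/ form a stop–stop cluster, so [a] is inserted between them. /sazunkeutgemodir/ → sazunkeutagemodir.
Rule 3 (post-nasal voicing): /k/ is a voiceless stop immediately after the nasal /n/, so it voices to [g]. /sazunkeutagemodir/ → sazungeutagemodir.
Rule 4 (pre-rhotic lowering): /i/ is a high vowel immediately before /r/, so it lowers to [e]. /sazungeutagemodir/ → sazungeutagemoder.

sazungeutagemoder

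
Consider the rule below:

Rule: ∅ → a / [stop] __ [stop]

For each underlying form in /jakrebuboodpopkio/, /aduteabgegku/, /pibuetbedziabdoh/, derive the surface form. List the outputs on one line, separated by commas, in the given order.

jakrebuboodapopakio, aduteabagegaku, pibuetabedziabadoh

/jakrebuboodpopkio/: /d/ and /p/ form a stop–stop cluster, so [a] is inserted between them. /p/ and /k/ form a stop–stop cluster, so [a] is inserted between them. → [jakrebuboodapopakio].
/aduteabgegku/: /b/ and /g/ form a stop–stop cluster, so [a] is inserted between them. /g/ and /k/ form a stop–stop cluster, so [a] is inserted between them. → [aduteabagegaku].
/pibuetbedziabdoh/: /t/ and /b/ form a stop–stop cluster, so [a] is inserted between them. /b/ and /d/ form a stop–stop cluster, so [a] is inserted between them. → [pibuetabedziabadoh].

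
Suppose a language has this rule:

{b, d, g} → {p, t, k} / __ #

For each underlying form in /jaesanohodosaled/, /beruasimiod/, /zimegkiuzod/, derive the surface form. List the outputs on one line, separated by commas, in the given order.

jaesanohodosalet, beruasimiot, zimegkiuzot

/jaesanohodosaled/: /d/ is a voiced stop in word-final position, so it devoices to [t]. → [jaesanohodosalet].
/beruasimiod/: /d/ is a voiced stop in word-final position, so it devoices to [t]. → [beruasimiot].
/zimegkiuzod/: /d/ is a voiced stop in word-final position, so it devoices to [t]. → [zimegkiuzot].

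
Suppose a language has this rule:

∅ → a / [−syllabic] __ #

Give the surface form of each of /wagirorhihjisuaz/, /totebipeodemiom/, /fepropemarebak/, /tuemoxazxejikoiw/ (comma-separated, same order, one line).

wagirorhihjisuaza, totebipeodemioma, fepropemarebaka, tuemoxazxejikoiwa

/wagirorhihjisuaz/: the form ends in the consonant /z/, so [a] is inserted word-finally. → [wagirorhihjisuaza].
/totebipeodemiom/: the form ends in the consonant /m/, so [a] is inserted word-finally. → [totebipeodemioma].
/fepropemarebak/: the form ends in the consonant /k/, so [a] is inserted word-finally. → [fepropemarebaka].
/tuemoxazxejikoiw/: the form ends in the consonant /w/, so [a] is inserted word-finally. → [tuemoxazxejikoiwa].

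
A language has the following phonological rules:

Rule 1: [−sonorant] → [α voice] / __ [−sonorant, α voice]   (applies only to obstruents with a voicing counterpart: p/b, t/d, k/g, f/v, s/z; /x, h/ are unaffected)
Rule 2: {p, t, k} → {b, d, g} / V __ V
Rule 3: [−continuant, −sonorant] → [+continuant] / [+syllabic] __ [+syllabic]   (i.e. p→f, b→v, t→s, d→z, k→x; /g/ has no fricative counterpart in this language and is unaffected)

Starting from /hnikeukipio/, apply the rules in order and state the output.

Rule 1 (regressive voicing assimilation): no segment meets the environment; /hnikeukipio/ is unchanged.
Rule 2 (intervocalic voicing): /k/ is a voiceless stop between vowels /i/ and /e/, so it voices to [g]. /k/ is a voiceless stop between vowels /u/ and /i/, so it voices to [g]. /p/ is a voiceless stop between vowels /i/ and /i/, so it voices to [b]. /hnikeukipio/ → hnigeugibio.
Rule 3 (intervocalic spirantization): /b/ is a stop between vowels /i/ and /i/, so it spirantizes to the fricative [v]. /hnigeugibio/ → hnigeugivio.

hnigeugivio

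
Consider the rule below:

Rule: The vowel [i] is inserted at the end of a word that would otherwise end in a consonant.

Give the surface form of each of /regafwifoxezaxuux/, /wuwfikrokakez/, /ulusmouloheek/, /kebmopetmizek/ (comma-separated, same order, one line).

/regafwifoxezaxuux/: the form ends in the consonant /x/, so [i] is inserted word-finally. → [regafwifoxezaxuuxi].
/wuwfikrokakez/: the form ends in the consonant /z/, so [i] is inserted word-finally. → [wuwfikrokakezi].
/ulusmouloheek/: the form ends in the consonant /k/, so [i] is inserted word-finally. → [ulusmouloheeki].
/kebmopetmizek/: the form ends in the consonant /k/, so [i] is inserted word-finally. → [kebmopetmizeki].

regafwifoxezaxuuxi, wuwfikrokakezi, ulusmouloheeki, kebmopetmizeki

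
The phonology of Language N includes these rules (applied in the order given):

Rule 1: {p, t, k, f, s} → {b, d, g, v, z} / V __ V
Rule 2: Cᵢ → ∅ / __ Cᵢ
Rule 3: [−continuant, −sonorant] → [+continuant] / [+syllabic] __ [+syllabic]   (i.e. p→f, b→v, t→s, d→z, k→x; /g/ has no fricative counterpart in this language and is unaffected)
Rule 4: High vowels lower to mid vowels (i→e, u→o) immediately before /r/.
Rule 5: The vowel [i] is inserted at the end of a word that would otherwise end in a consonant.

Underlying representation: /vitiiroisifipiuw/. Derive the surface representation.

Rule 1 (intervocalic voicing): /t/ is a voiceless obstruent between vowels /i/ and /i/, so it voices to [d]. /s/ is a voiceless obstruent between vowels /i/ and /i/, so it voices to [z]. /f/ is a voiceless obstruent between vowels /i/ and /i/, so it voices to [v]. /p/ is a voiceless obstruent between vowels /i/ and /i/, so it voices to [b]. /vitiiroisifipiuw/ → vidiiroizivibiuw.
Rule 2 (degemination): no segment meets the environment; /vidiiroizivibiuw/ is unchanged.
Rule 3 (intervocalic spirantization): /d/ is a stop between vowels /i/ and /i/, so it spirantizes to the fricative [z]. /b/ is a stop between vowels /i/ and /i/, so it spirantizes to the fricative [v]. /vidiiroizivibiuw/ → viziiroiziviviuw.
Rule 4 (pre-rhotic lowering): /i/ is a high vowel immediately before /r/, so it lowers to [e]. /viziiroiziviviuw/ → vizieroiziviviuw.
Rule 5 (final i-epenthesis): the form ends in the consonant /w/, so [i] is inserted word-finally. /vizieroiziviviuw/ → vizieroiziviviuwi.

vizieroiziviviuwi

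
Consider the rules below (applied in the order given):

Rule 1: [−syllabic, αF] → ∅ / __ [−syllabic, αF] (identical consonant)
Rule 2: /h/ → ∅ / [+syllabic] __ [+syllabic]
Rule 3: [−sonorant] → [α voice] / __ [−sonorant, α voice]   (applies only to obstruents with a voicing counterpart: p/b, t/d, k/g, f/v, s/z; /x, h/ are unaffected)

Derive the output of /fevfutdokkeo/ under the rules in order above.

feffuddokeo

Rule 1 (degemination): /kk/ is a geminate; the first /k/ deletes. /fevfutdokkeo/ → fevfutdokeo.
Rule 2 (intervocalic h-deletion): no segment meets the environment; /fevfutdokeo/ is unchanged.
Rule 3 (regressive voicing assimilation): /v/ precedes the voiceless obstruent /f/, so it devoices to [f] by assimilation. /t/ precedes the voiced obstruent /d/, so it voices to [d] by assimilation. /fevfutdokeo/ → feffuddokeo.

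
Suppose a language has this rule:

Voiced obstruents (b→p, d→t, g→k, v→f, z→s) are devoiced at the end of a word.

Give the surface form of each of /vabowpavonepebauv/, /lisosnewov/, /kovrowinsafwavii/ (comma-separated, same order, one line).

/vabowpavonepebauv/: /v/ is a voiced obstruent in word-final position, so it devoices to [f]. → [vabowpavonepebauf].
/lisosnewov/: /v/ is a voiced obstruent in word-final position, so it devoices to [f]. → [lisosnewof].
/kovrowinsafwavii/: the rule's environment is not met; surfaces unchanged as [kovrowinsafwavii].

vabowpavonepebauf, lisosnewof, kovrowinsafwavii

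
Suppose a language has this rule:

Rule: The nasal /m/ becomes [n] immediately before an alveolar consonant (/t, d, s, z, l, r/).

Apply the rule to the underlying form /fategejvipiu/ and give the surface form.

fategejvipiu

No segment of /fategejvipiu/ meets the structural description of the rule, so the form surfaces unchanged.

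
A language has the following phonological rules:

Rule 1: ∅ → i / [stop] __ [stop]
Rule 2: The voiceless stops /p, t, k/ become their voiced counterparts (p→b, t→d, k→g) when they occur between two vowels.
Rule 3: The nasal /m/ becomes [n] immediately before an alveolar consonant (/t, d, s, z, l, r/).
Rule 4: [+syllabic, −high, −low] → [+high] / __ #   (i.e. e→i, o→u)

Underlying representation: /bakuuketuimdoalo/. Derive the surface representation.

baguugeduindoalu

Rule 1 (stop-cluster i-epenthesis): no segment meets the environment; /bakuuketuimdoalo/ is unchanged.
Rule 2 (intervocalic voicing): /k/ is a voiceless stop between vowels /a/ and /u/, so it voices to [g]. /k/ is a voiceless stop between vowels /u/ and /e/, so it voices to [g]. /t/ is a voiceless stop between vowels /e/ and /u/, so it voices to [d]. /bakuuketuimdoalo/ → baguugeduimdoalo.
Rule 3 (nasal place assimilation): /m/ precedes the alveolar consonant /d/, so it assimilates in place to [n]. /baguugeduimdoalo/ → baguugeduindoalo.
Rule 4 (final vowel raising): /o/ is a mid vowel in word-final position, so it raises to [u]. /baguugeduindoalo/ → baguugeduindoalu.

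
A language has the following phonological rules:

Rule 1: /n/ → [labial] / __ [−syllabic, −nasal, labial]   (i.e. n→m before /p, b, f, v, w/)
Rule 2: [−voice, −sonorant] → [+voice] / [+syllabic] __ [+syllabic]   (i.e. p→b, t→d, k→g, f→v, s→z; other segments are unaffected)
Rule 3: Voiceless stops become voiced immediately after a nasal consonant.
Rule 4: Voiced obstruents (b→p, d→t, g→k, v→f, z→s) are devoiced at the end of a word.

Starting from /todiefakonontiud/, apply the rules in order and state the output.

Rule 1 (nasal place assimilation): no segment meets the environment; /todiefakonontiud/ is unchanged.
Rule 2 (intervocalic voicing): /f/ is a voiceless obstruent between vowels /e/ and /a/, so it voices to [v]. /k/ is a voiceless obstruent between vowels /a/ and /o/, so it voices to [g]. /todiefakonontiud/ → todievagonontiud.
Rule 3 (post-nasal voicing): /t/ is a voiceless stop immediately after the nasal /n/, so it voices to [d]. /todievagonontiud/ → todievagonondiud.
Rule 4 (final devoicing): /d/ is a voiced obstruent in word-final position, so it devoices to [t]. /todievagonondiud/ → todievagonondiut.

todievagonondiut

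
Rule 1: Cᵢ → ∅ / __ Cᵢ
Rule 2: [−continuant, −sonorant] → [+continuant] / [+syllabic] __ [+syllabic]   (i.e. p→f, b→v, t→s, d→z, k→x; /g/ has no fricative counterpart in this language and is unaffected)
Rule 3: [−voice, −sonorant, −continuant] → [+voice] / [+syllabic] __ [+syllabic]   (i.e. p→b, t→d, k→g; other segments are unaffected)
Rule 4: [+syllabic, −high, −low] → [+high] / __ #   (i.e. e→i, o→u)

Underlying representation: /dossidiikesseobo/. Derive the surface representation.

dosiziixeseovu

Rule 1 (degemination): /ss/ is a geminate; the first /s/ deletes. /ss/ is a geminate; the first /s/ deletes. /dossidiikesseobo/ → dosidiikeseobo.
Rule 2 (intervocalic spirantization): /d/ is a stop between vowels /i/ and /i/, so it spirantizes to the fricative [z]. /k/ is a stop between vowels /i/ and /e/, so it spirantizes to the fricative [x]. /b/ is a stop between vowels /o/ and /o/, so it spirantizes to the fricative [v]. /dosidiikeseobo/ → dosiziixeseovo.
Rule 3 (intervocalic voicing): no segment meets the environment; /dosiziixeseovo/ is unchanged.
Rule 4 (final vowel raising): /o/ is a mid vowel in word-final position, so it raises to [u]. /dosiziixeseovo/ → dosiziixeseovu.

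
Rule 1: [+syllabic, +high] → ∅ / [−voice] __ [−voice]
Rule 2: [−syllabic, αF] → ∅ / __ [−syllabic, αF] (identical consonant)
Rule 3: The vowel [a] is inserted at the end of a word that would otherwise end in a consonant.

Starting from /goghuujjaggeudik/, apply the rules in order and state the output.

Rule 1 (high vowel syncope): no segment meets the environment; /goghuujjaggeudik/ is unchanged.
Rule 2 (degemination): /jj/ is a geminate; the first /j/ deletes. /gg/ is a geminate; the first /g/ deletes. /goghuujjaggeudik/ → goghuujageudik.
Rule 3 (final a-epenthesis): the form ends in the consonant /k/, so [a] is inserted word-finally. /goghuujageudik/ → goghuujageudika.

goghuujageudika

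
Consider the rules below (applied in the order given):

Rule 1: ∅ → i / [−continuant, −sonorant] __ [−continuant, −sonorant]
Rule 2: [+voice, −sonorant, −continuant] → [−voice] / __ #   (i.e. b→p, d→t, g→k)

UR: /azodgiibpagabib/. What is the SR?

azodigiibipagabip

Rule 1 (stop-cluster i-epenthesis): /d/ and /g/ form a stop–stop cluster, so [i] is inserted between them. /b/ and /p/ form a stop–stop cluster, so [i] is inserted between them. /azodgiibpagabib/ → azodigiibipagabib.
Rule 2 (final devoicing): /b/ is a voiced stop in word-final position, so it devoices to [p]. /azodigiibipagabib/ → azodigiibipagabip.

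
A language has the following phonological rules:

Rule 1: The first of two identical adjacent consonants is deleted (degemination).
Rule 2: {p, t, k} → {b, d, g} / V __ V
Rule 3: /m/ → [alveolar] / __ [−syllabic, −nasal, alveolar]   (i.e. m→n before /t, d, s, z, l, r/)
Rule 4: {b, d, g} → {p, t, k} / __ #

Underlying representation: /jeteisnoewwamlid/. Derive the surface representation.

jedeisnoewanlit

Rule 1 (degemination): /ww/ is a geminate; the first /w/ deletes. /jeteisnoewwamlid/ → jeteisnoewamlid.
Rule 2 (intervocalic voicing): /t/ is a voiceless stop between vowels /e/ and /e/, so it voices to [d]. /jeteisnoewamlid/ → jedeisnoewamlid.
Rule 3 (nasal place assimilation): /m/ precedes the alveolar consonant /l/, so it assimilates in place to [n]. /jedeisnoewamlid/ → jedeisnoewanlid.
Rule 4 (final devoicing): /d/ is a voiced stop in word-final position, so it devoices to [t]. /jedeisnoewanlid/ → jedeisnoewanlit.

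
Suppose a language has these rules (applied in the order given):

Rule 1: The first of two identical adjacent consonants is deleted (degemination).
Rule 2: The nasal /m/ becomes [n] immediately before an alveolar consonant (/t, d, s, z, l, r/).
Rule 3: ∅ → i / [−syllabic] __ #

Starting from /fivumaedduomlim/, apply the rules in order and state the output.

Rule 1 (degemination): /dd/ is a geminate; the first /d/ deletes. /fivumaedduomlim/ → fivumaeduomlim.
Rule 2 (nasal place assimilation): /m/ precedes the alveolar consonant /l/, so it assimilates in place to [n]. /fivumaeduomlim/ → fivumaeduonlim.
Rule 3 (final i-epenthesis): the form ends in the consonant /m/, so [i] is inserted word-finally. /fivumaeduonlim/ → fivumaeduonlimi.

fivumaeduonlimi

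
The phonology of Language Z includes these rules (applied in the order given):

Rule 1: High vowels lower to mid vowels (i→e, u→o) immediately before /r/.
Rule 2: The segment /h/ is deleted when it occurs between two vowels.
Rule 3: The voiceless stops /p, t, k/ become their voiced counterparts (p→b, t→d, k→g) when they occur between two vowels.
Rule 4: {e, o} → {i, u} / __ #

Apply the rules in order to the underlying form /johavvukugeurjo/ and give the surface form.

joavvugugeorju

Rule 1 (pre-rhotic lowering): /u/ is a high vowel immediately before /r/, so it lowers to [o]. /johavvukugeurjo/ → johavvukugeorjo.
Rule 2 (intervocalic h-deletion): /h/ occurs between vowels /o/ and /a/, so it deletes. /johavvukugeorjo/ → joavvukugeorjo.
Rule 3 (intervocalic voicing): /k/ is a voiceless stop between vowels /u/ and /u/, so it voices to [g]. /joavvukugeorjo/ → joavvugugeorjo.
Rule 4 (final vowel raising): /o/ is a mid vowel in word-final position, so it raises to [u]. /joavvugugeorjo/ → joavvugugeorju.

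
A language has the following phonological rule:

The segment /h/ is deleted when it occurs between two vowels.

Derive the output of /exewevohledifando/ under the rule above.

exewevohledifando

No segment of /exewevohledifando/ meets the structural description of the rule, so the form surfaces unchanged.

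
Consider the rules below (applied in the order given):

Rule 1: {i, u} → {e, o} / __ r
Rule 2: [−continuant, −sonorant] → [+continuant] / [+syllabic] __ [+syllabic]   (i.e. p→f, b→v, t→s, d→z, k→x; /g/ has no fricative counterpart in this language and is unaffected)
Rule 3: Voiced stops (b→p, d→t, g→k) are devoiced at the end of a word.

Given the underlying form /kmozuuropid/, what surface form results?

Rule 1 (pre-rhotic lowering): /u/ is a high vowel immediately before /r/, so it lowers to [o]. /kmozuuropid/ → kmozuoropid.
Rule 2 (intervocalic spirantization): /p/ is a stop between vowels /o/ and /i/, so it spirantizes to the fricative [f]. /kmozuoropid/ → kmozuorofid.
Rule 3 (final devoicing): /d/ is a voiced stop in word-final position, so it devoices to [t]. /kmozuorofid/ → kmozuorofit.

kmozuorofit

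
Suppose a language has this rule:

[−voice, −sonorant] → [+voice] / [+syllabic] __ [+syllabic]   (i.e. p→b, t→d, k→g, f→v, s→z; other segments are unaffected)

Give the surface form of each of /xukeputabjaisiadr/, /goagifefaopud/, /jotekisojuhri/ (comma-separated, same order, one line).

xugebudabjaiziadr, goagivevaobud, jodegizojuhri

/xukeputabjaisiadr/: /k/ is a voiceless obstruent between vowels /u/ and /e/, so it voices to [g]. /p/ is a voiceless obstruent between vowels /e/ and /u/, so it voices to [b]. /t/ is a voiceless obstruent between vowels /u/ and /a/, so it voices to [d]. /s/ is a voiceless obstruent between vowels /i/ and /i/, so it voices to [z]. → [xugebudabjaiziadr].
/goagifefaopud/: /f/ is a voiceless obstruent between vowels /i/ and /e/, so it voices to [v]. /f/ is a voiceless obstruent between vowels /e/ and /a/, so it voices to [v]. /p/ is a voiceless obstruent between vowels /o/ and /u/, so it voices to [b]. → [goagivevaobud].
/jotekisojuhri/: /t/ is a voiceless obstruent between vowels /o/ and /e/, so it voices to [d]. /k/ is a voiceless obstruent between vowels /e/ and /i/, so it voices to [g]. /s/ is a voiceless obstruent between vowels /i/ and /o/, so it voices to [z]. → [jodegizojuhri].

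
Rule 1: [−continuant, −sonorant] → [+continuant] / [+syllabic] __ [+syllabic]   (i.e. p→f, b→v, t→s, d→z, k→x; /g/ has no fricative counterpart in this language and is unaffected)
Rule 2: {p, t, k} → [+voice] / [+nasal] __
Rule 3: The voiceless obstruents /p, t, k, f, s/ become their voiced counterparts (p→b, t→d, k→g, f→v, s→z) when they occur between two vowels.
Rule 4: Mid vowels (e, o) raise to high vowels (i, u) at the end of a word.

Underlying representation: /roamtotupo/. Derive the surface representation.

roamdozuvu

Rule 1 (intervocalic spirantization): /t/ is a stop between vowels /o/ and /u/, so it spirantizes to the fricative [s]. /p/ is a stop between vowels /u/ and /o/, so it spirantizes to the fricative [f]. /roamtotupo/ → roamtosufo.
Rule 2 (post-nasal voicing): /t/ is a voiceless stop immediately after the nasal /m/, so it voices to [d]. /roamtosufo/ → roamdosufo.
Rule 3 (intervocalic voicing): /s/ is a voiceless obstruent between vowels /o/ and /u/, so it voices to [z]. /f/ is a voiceless obstruent between vowels /u/ and /o/, so it voices to [v]. /roamdosufo/ → roamdozuvo.
Rule 4 (final vowel raising): /o/ is a mid vowel in word-final position, so it raises to [u]. /roamdozuvo/ → roamdozuvu.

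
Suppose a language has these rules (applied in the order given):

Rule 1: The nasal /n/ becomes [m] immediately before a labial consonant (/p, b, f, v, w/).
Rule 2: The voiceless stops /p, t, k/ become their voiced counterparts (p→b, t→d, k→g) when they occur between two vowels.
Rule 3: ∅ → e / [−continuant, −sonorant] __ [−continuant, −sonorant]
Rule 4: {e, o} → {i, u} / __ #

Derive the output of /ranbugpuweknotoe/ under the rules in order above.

rambugepuweknodoi

Rule 1 (nasal place assimilation): /n/ precedes the labial consonant /b/, so it assimilates in place to [m]. /ranbugpuweknotoe/ → rambugpuweknotoe.
Rule 2 (intervocalic voicing): /t/ is a voiceless stop between vowels /o/ and /o/, so it voices to [d]. /rambugpuweknotoe/ → rambugpuweknodoe.
Rule 3 (stop-cluster e-epenthesis): /g/ and /p/ form a stop–stop cluster, so [e] is inserted between them. /rambugpuweknodoe/ → rambugepuweknodoe.
Rule 4 (final vowel raising): /e/ is a mid vowel in word-final position, so it raises to [i]. /rambugepuweknodoe/ → rambugepuweknodoi.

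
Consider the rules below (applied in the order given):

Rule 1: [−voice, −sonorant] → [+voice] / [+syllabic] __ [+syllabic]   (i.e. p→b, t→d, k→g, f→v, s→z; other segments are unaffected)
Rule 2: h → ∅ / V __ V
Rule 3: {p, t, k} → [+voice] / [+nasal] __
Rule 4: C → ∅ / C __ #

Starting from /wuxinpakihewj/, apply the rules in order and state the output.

wuxinbagiew

Rule 1 (intervocalic voicing): /k/ is a voiceless obstruent between vowels /a/ and /i/, so it voices to [g]. /wuxinpakihewj/ → wuxinpagihewj.
Rule 2 (intervocalic h-deletion): /h/ occurs between vowels /i/ and /e/, so it deletes. /wuxinpagihewj/ → wuxinpagiewj.
Rule 3 (post-nasal voicing): /p/ is a voiceless stop immediately after the nasal /n/, so it voices to [b]. /wuxinpagiewj/ → wuxinbagiewj.
Rule 4 (final cluster simplification): /j/ is the second consonant of a word-final cluster /wj/, so it deletes. /wuxinbagiewj/ → wuxinbagiew.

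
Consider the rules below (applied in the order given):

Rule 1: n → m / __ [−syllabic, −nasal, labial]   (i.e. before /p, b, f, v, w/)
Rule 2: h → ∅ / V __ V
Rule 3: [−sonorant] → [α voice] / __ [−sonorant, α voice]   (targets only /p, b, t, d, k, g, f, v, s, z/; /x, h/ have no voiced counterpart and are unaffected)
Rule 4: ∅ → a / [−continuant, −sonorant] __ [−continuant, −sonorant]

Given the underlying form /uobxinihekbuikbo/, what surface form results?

uopxiniegabuigabo

Rule 1 (nasal place assimilation): no segment meets the environment; /uobxinihekbuikbo/ is unchanged.
Rule 2 (intervocalic h-deletion): /h/ occurs between vowels /i/ and /e/, so it deletes. /uobxinihekbuikbo/ → uobxiniekbuikbo.
Rule 3 (regressive voicing assimilation): /b/ precedes the voiceless obstruent /x/, so it devoices to [p] by assimilation. /k/ precedes the voiced obstruent /b/, so it voices to [g] by assimilation. /k/ precedes the voiced obstruent /b/, so it voices to [g] by assimilation. /uobxiniekbuikbo/ → uopxiniegbuigbo.
Rule 4 (stop-cluster a-epenthesis): /g/ and /b/ form a stop–stop cluster, so [a] is inserted between them. /g/ and /b/ form a stop–stop cluster, so [a] is inserted between them. /uopxiniegbuigbo/ → uopxiniegabuigabo.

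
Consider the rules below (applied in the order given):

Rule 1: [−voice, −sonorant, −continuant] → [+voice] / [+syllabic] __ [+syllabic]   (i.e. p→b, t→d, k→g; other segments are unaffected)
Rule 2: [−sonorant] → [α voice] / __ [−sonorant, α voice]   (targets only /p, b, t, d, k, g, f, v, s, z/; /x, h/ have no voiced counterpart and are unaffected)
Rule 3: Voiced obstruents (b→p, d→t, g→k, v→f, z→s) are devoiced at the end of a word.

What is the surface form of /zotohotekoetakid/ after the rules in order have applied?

Rule 1 (intervocalic voicing): /t/ is a voiceless stop between vowels /o/ and /o/, so it voices to [d]. /t/ is a voiceless stop between vowels /o/ and /e/, so it voices to [d]. /k/ is a voiceless stop between vowels /e/ and /o/, so it voices to [g]. /t/ is a voiceless stop between vowels /e/ and /a/, so it voices to [d]. /k/ is a voiceless stop between vowels /a/ and /i/, so it voices to [g]. /zotohotekoetakid/ → zodohodegoedagid.
Rule 2 (regressive voicing assimilation): no segment meets the environment; /zodohodegoedagid/ is unchanged.
Rule 3 (final devoicing): /d/ is a voiced obstruent in word-final position, so it devoices to [t]. /zodohodegoedagid/ → zodohodegoedagit.

zodohodegoedagit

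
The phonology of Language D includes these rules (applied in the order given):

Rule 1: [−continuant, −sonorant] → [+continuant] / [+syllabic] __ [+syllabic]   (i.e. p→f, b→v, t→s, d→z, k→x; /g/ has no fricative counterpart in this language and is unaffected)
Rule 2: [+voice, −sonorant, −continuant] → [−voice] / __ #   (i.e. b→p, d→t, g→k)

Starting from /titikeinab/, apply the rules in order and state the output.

tisixeinap

Rule 1 (intervocalic spirantization): /t/ is a stop between vowels /i/ and /i/, so it spirantizes to the fricative [s]. /k/ is a stop between vowels /i/ and /e/, so it spirantizes to the fricative [x]. /titikeinab/ → tisixeinab.
Rule 2 (final devoicing): /b/ is a voiced stop in word-final position, so it devoices to [p]. /tisixeinab/ → tisixeinap.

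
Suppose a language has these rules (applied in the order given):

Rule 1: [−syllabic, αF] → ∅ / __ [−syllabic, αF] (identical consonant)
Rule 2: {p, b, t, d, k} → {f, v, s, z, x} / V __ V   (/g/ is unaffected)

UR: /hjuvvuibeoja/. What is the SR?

Rule 1 (degemination): /vv/ is a geminate; the first /v/ deletes. /hjuvvuibeoja/ → hjuvuibeoja.
Rule 2 (intervocalic spirantization): /b/ is a stop between vowels /i/ and /e/, so it spirantizes to the fricative [v]. /hjuvuibeoja/ → hjuvuiveoja.

hjuvuiveoja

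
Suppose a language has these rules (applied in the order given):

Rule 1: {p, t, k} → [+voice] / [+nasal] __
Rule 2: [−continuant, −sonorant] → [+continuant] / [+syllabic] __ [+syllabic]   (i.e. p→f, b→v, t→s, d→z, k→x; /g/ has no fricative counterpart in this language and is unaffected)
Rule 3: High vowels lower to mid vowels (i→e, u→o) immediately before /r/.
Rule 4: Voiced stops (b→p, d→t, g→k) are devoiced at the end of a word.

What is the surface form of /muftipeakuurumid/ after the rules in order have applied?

Rule 1 (post-nasal voicing): no segment meets the environment; /muftipeakuurumid/ is unchanged.
Rule 2 (intervocalic spirantization): /p/ is a stop between vowels /i/ and /e/, so it spirantizes to the fricative [f]. /k/ is a stop between vowels /a/ and /u/, so it spirantizes to the fricative [x]. /muftipeakuurumid/ → muftifeaxuurumid.
Rule 3 (pre-rhotic lowering): /u/ is a high vowel immediately before /r/, so it lowers to [o]. /muftifeaxuurumid/ → muftifeaxuorumid.
Rule 4 (final devoicing): /d/ is a voiced stop in word-final position, so it devoices to [t]. /muftifeaxuorumid/ → muftifeaxuorumit.

muftifeaxuorumit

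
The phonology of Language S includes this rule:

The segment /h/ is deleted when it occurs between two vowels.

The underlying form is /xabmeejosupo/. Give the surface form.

xabmeejosupo

No segment of /xabmeejosupo/ meets the structural description of the rule, so the form surfaces unchanged.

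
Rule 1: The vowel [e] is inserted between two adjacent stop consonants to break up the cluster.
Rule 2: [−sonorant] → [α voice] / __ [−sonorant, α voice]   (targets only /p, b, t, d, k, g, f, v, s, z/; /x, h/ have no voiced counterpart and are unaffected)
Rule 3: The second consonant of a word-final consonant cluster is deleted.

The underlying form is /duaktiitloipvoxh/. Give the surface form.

duaketiitloibvox

Rule 1 (stop-cluster e-epenthesis): /k/ and /t/ form a stop–stop cluster, so [e] is inserted between them. /duaktiitloipvoxh/ → duaketiitloipvoxh.
Rule 2 (regressive voicing assimilation): /p/ precedes the voiced obstruent /v/, so it voices to [b] by assimilation. /duaketiitloipvoxh/ → duaketiitloibvoxh.
Rule 3 (final cluster simplification): /h/ is the second consonant of a word-final cluster /xh/, so it deletes. /duaketiitloibvoxh/ → duaketiitloibvox.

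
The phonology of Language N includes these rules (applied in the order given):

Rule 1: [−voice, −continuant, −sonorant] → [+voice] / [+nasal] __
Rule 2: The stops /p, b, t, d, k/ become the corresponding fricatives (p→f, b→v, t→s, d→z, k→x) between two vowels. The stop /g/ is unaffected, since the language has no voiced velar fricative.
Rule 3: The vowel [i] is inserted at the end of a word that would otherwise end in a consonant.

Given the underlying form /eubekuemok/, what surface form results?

euvexuemoki

Rule 1 (post-nasal voicing): no segment meets the environment; /eubekuemok/ is unchanged.
Rule 2 (intervocalic spirantization): /b/ is a stop between vowels /u/ and /e/, so it spirantizes to the fricative [v]. /k/ is a stop between vowels /e/ and /u/, so it spirantizes to the fricative [x]. /eubekuemok/ → euvexuemok.
Rule 3 (final i-epenthesis): the form ends in the consonant /k/, so [i] is inserted word-finally. /euvexuemok/ → euvexuemoki.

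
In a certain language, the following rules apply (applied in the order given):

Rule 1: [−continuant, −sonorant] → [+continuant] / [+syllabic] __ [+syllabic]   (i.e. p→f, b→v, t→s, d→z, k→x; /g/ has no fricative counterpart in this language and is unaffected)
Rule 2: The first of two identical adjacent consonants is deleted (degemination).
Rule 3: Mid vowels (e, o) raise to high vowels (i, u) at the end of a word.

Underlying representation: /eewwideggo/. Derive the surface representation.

eewizegu

Rule 1 (intervocalic spirantization): /d/ is a stop between vowels /i/ and /e/, so it spirantizes to the fricative [z]. /eewwideggo/ → eewwizeggo.
Rule 2 (degemination): /ww/ is a geminate; the first /w/ deletes. /gg/ is a geminate; the first /g/ deletes. /eewwizeggo/ → eewizego.
Rule 3 (final vowel raising): /o/ is a mid vowel in word-final position, so it raises to [u]. /eewizego/ → eewizegu.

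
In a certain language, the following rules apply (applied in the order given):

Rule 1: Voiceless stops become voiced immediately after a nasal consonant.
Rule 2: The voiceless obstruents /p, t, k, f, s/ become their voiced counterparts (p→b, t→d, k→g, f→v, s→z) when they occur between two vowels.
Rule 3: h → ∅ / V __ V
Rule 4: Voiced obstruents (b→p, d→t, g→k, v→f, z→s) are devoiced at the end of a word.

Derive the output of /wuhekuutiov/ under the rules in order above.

wueguudiof

Rule 1 (post-nasal voicing): no segment meets the environment; /wuhekuutiov/ is unchanged.
Rule 2 (intervocalic voicing): /k/ is a voiceless obstruent between vowels /e/ and /u/, so it voices to [g]. /t/ is a voiceless obstruent between vowels /u/ and /i/, so it voices to [d]. /wuhekuutiov/ → wuheguudiov.
Rule 3 (intervocalic h-deletion): /h/ occurs between vowels /u/ and /e/, so it deletes. /wuheguudiov/ → wueguudiov.
Rule 4 (final devoicing): /v/ is a voiced obstruent in word-final position, so it devoices to [f]. /wueguudiov/ → wueguudiof.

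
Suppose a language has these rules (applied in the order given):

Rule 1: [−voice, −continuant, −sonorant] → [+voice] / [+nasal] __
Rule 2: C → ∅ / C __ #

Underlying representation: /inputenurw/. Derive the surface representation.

Rule 1 (post-nasal voicing): /p/ is a voiceless stop immediately after the nasal /n/, so it voices to [b]. /inputenurw/ → inbutenurw.
Rule 2 (final cluster simplification): /w/ is the second consonant of a word-final cluster /rw/, so it deletes. /inbutenurw/ → inbutenur.

inbutenur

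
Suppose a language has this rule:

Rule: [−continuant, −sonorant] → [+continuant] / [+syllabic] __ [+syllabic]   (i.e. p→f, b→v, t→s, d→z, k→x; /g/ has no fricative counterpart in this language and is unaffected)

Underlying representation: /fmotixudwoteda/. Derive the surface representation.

fmosixudwoseza

/t/ is a stop between vowels /o/ and /i/, so it spirantizes to the fricative [s].
/t/ is a stop between vowels /o/ and /e/, so it spirantizes to the fricative [s].
/d/ is a stop between vowels /e/ and /a/, so it spirantizes to the fricative [z].
The other instance of /d/ does not occur in the required environment and remains unchanged.
Surface form: [fmosixudwoseza].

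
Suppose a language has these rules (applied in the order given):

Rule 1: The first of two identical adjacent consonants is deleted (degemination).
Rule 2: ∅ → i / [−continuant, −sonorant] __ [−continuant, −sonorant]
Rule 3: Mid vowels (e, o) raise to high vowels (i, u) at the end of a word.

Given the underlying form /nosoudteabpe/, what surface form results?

nosouditeabipi

Rule 1 (degemination): no segment meets the environment; /nosoudteabpe/ is unchanged.
Rule 2 (stop-cluster i-epenthesis): /d/ and /t/ form a stop–stop cluster, so [i] is inserted between them. /b/ and /p/ form a stop–stop cluster, so [i] is inserted between them. /nosoudteabpe/ → nosouditeabipe.
Rule 3 (final vowel raising): /e/ is a mid vowel in word-final position, so it raises to [i]. /nosouditeabipe/ → nosouditeabipi.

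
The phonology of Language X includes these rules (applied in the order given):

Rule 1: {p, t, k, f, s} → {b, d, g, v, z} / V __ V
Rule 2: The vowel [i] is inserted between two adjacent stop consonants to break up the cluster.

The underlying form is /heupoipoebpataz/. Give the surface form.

heuboiboebipadaz

Rule 1 (intervocalic voicing): /p/ is a voiceless obstruent between vowels /u/ and /o/, so it voices to [b]. /p/ is a voiceless obstruent between vowels /i/ and /o/, so it voices to [b]. /t/ is a voiceless obstruent between vowels /a/ and /a/, so it voices to [d]. /heupoipoebpataz/ → heuboiboebpadaz.
Rule 2 (stop-cluster i-epenthesis): /b/ and /p/ form a stop–stop cluster, so [i] is inserted between them. /heuboiboebpadaz/ → heuboiboebipadaz.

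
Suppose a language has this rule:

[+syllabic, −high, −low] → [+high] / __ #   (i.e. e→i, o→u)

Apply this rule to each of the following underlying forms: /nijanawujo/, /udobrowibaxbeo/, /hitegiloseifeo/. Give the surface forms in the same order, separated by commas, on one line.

nijanawuju, udobrowibaxbeu, hitegiloseifeu

/nijanawujo/: /o/ is a mid vowel in word-final position, so it raises to [u]. → [nijanawuju].
/udobrowibaxbeo/: /o/ is a mid vowel in word-final position, so it raises to [u]. → [udobrowibaxbeu].
/hitegiloseifeo/: /o/ is a mid vowel in word-final position, so it raises to [u]. → [hitegiloseifeu].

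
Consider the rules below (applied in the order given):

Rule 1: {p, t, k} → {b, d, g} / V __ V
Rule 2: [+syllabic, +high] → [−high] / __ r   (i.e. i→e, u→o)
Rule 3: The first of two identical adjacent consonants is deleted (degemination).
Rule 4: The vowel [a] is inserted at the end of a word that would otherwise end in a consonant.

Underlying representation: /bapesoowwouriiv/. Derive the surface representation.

Rule 1 (intervocalic voicing): /p/ is a voiceless stop between vowels /a/ and /e/, so it voices to [b]. /bapesoowwouriiv/ → babesoowwouriiv.
Rule 2 (pre-rhotic lowering): /u/ is a high vowel immediately before /r/, so it lowers to [o]. /babesoowwouriiv/ → babesoowwooriiv.
Rule 3 (degemination): /ww/ is a geminate; the first /w/ deletes. /babesoowwooriiv/ → babesoowooriiv.
Rule 4 (final a-epenthesis): the form ends in the consonant /v/, so [a] is inserted word-finally. /babesoowooriiv/ → babesoowooriiva.

babesoowooriiva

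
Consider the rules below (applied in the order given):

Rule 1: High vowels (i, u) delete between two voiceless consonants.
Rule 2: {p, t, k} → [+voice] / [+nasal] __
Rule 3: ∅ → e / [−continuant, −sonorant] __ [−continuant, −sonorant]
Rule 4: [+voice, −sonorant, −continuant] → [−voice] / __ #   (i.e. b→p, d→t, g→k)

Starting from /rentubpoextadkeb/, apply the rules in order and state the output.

rendubepoextadekep

Rule 1 (high vowel syncope): no segment meets the environment; /rentubpoextadkeb/ is unchanged.
Rule 2 (post-nasal voicing): /t/ is a voiceless stop immediately after the nasal /n/, so it voices to [d]. /rentubpoextadkeb/ → rendubpoextadkeb.
Rule 3 (stop-cluster e-epenthesis): /b/ and /p/ form a stop–stop cluster, so [e] is inserted between them. /d/ and /k/ form a stop–stop cluster, so [e] is inserted between them. /rendubpoextadkeb/ → rendubepoextadekeb.
Rule 4 (final devoicing): /b/ is a voiced stop in word-final position, so it devoices to [p]. /rendubepoextadekeb/ → rendubepoextadekep.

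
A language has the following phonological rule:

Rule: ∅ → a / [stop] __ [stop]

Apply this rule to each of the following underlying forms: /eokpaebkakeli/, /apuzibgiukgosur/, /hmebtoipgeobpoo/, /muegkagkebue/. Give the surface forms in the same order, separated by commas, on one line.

/eokpaebkakeli/: /k/ and /p/ form a stop–stop cluster, so [a] is inserted between them. /b/ and /k/ form a stop–stop cluster, so [a] is inserted between them. → [eokapaebakakeli].
/apuzibgiukgosur/: /b/ and /g/ form a stop–stop cluster, so [a] is inserted between them. /k/ and /g/ form a stop–stop cluster, so [a] is inserted between them. → [apuzibagiukagosur].
/hmebtoipgeobpoo/: /b/ and /t/ form a stop–stop cluster, so [a] is inserted between them. /p/ and /g/ form a stop–stop cluster, so [a] is inserted between them. /b/ and /p/ form a stop–stop cluster, so [a] is inserted between them. → [hmebatoipageobapoo].
/muegkagkebue/: /g/ and /k/ form a stop–stop cluster, so [a] is inserted between them. /g/ and /k/ form a stop–stop cluster, so [a] is inserted between them. → [muegakagakebue].

eokapaebakakeli, apuzibagiukagosur, hmebatoipageobapoo, muegakagakebue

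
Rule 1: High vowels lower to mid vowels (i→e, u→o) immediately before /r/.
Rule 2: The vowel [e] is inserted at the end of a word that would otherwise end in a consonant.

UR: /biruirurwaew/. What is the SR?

beruerorwaewe

Rule 1 (pre-rhotic lowering): /i/ is a high vowel immediately before /r/, so it lowers to [e]. /i/ is a high vowel immediately before /r/, so it lowers to [e]. /u/ is a high vowel immediately before /r/, so it lowers to [o]. /biruirurwaew/ → beruerorwaew.
Rule 2 (final e-epenthesis): the form ends in the consonant /w/, so [e] is inserted word-finally. /beruerorwaew/ → beruerorwaewe.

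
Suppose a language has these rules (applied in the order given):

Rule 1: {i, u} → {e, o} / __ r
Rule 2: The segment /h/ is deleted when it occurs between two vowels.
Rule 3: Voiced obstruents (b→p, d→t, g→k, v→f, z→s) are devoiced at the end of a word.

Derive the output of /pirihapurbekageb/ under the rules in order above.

Rule 1 (pre-rhotic lowering): /i/ is a high vowel immediately before /r/, so it lowers to [e]. /u/ is a high vowel immediately before /r/, so it lowers to [o]. /pirihapurbekageb/ → perihaporbekageb.
Rule 2 (intervocalic h-deletion): /h/ occurs between vowels /i/ and /a/, so it deletes. /perihaporbekageb/ → periaporbekageb.
Rule 3 (final devoicing): /b/ is a voiced obstruent in word-final position, so it devoices to [p]. /periaporbekageb/ → periaporbekagep.

periaporbekagep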